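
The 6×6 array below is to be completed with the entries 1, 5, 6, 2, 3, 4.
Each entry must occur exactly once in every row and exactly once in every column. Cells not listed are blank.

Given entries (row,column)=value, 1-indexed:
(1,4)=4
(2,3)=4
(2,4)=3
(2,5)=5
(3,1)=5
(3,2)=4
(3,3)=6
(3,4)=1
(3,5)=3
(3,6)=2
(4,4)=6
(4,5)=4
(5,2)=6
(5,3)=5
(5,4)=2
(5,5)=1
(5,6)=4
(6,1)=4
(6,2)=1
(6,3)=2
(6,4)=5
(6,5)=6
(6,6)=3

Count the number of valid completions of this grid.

Row 1, column 1: eliminating its row and column leaves {1, 6, 2, 3}.
Row 1, column 2: eliminating its row and column leaves {5, 2, 3}.
Row 1, column 3: eliminating its row and column leaves {1, 3}.
Row 1, column 5: eliminating its row and column leaves {2}.
Row 1, column 6: eliminating its row and column leaves {1, 5, 6}.
Row 2, column 1: eliminating its row and column leaves {1, 6, 2}.
Row 2, column 2: eliminating its row and column leaves {2}.
Row 2, column 6: eliminating its row and column leaves {1, 6}.
Row 4, column 1: eliminating its row and column leaves {1, 2, 3}.
Row 4, column 2: eliminating its row and column leaves {5, 2, 3}.
Row 4, column 3: eliminating its row and column leaves {1, 3}.
Row 4, column 6: eliminating its row and column leaves {1, 5}.
Row 5, column 1: eliminating its row and column leaves {3}.
Enumerating the assignments across these blanks that avoid any row or column repeat gives 3 completions.

3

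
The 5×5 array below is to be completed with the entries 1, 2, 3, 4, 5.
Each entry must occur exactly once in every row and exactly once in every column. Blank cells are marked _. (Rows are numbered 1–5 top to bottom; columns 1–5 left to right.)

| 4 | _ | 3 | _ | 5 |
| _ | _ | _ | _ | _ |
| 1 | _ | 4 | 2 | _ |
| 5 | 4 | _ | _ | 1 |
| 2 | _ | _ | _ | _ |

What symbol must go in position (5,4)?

Row 1, column 4: row 1 has {3, 4, 5} and column 4 has {2}, leaving only 1.
Row 1, column 2: row 1 has {1, 3, 4, 5} and column 2 has {4}, leaving only 2.
Row 2, column 1: row 2 has {} and column 1 has {1, 2, 4, 5}, leaving only 3.
Row 3, column 5: row 3 has {1, 2, 4} and column 5 has {1, 5}, leaving only 3.
Row 3, column 2: row 3 has {1, 2, 3, 4} and column 2 has {2, 4}, leaving only 5.
Row 2, column 2: row 2 has {3} and column 2 has {2, 4, 5}, leaving only 1.
Row 4, column 3: row 4 has {1, 4, 5} and column 3 has {3, 4}, leaving only 2.
Row 2, column 3: row 2 has {1, 3} and column 3 has {2, 3, 4}, leaving only 5.
Row 2, column 4: row 2 has {1, 3, 5} and column 4 has {1, 2}, leaving only 4.
Row 2, column 5: row 2 has {1, 3, 4, 5} and column 5 has {1, 3, 5}, leaving only 2.
Row 4, column 4: row 4 has {1, 2, 4, 5} and column 4 has {1, 2, 4}, leaving only 3.
Row 5 already has {2} and column 4 already has {1, 2, 3, 4}, so row 5, column 4 must be 5.

5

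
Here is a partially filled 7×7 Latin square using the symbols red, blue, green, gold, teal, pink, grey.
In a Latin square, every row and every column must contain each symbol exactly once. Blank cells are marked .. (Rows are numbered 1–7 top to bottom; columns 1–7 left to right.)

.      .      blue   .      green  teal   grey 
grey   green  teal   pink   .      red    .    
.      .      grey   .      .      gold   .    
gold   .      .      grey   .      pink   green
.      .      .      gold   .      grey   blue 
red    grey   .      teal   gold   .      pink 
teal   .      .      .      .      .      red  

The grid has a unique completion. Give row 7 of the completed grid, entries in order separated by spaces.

Row 1, column 1: row 1 has {blue, green, teal, grey} and column 1 has {red, gold, teal, grey}, leaving only pink.
Row 1, column 4: row 1 has {blue, green, teal, pink, grey} and column 4 has {gold, teal, pink, grey}, leaving only red.
Row 1, column 2: row 1 has {red, blue, green, teal, pink, grey} and column 2 has {green, grey}, leaving only gold.
Row 2, column 5: row 2 has {red, green, teal, pink, grey} and column 5 has {green, gold}, leaving only blue.
Row 2, column 7: row 2 has {red, blue, green, teal, pink, grey} and column 7 has {red, blue, green, pink, grey}, leaving only gold.
Row 3, column 7: row 3 has {gold, grey} and column 7 has {red, blue, green, gold, pink, grey}, leaving only teal.
Row 4, column 3: row 4 has {green, gold, pink, grey} and column 3 has {blue, teal, grey}, leaving only red.
Row 4, column 5: row 4 has {red, green, gold, pink, grey} and column 5 has {blue, green, gold}, leaving only teal.
Row 4, column 2: row 4 has {red, green, gold, teal, pink, grey} and column 2 has {green, gold, grey}, leaving only blue.
Row 7, column 2: row 7 has {red, teal} and column 2 has {blue, green, gold, grey}, leaving only pink.
Row 7, column 5: row 7 has {red, teal, pink} and column 5 has {blue, green, gold, teal}, leaving only grey.
Row 3, column 2: row 3 has {gold, teal, grey} and column 2 has {blue, green, gold, pink, grey}, leaving only red.
Row 3, column 5: row 3 has {red, gold, teal, grey} and column 5 has {blue, green, gold, teal, grey}, leaving only pink.
Row 5, column 1: row 5 has {blue, gold, grey} and column 1 has {red, gold, teal, pink, grey}, leaving only green.
Row 3, column 1: row 3 has {red, gold, teal, pink, grey} and column 1 has {red, green, gold, teal, pink, grey}, leaving only blue.
Row 3, column 4: row 3 has {red, blue, gold, teal, pink, grey} and column 4 has {red, gold, teal, pink, grey}, leaving only green.
Row 7, column 4: row 7 has {red, teal, pink, grey} and column 4 has {red, green, gold, teal, pink, grey}, leaving only blue.
Row 7, column 6: row 7 has {red, blue, teal, pink, grey} and column 6 has {red, gold, teal, pink, grey}, leaving only green.
Row 7, column 3: row 7 has {red, blue, green, teal, pink, grey} and column 3 has {red, blue, teal, grey}, leaving only gold.
So row 7 reads: teal pink gold blue grey green red.

teal pink gold blue grey green red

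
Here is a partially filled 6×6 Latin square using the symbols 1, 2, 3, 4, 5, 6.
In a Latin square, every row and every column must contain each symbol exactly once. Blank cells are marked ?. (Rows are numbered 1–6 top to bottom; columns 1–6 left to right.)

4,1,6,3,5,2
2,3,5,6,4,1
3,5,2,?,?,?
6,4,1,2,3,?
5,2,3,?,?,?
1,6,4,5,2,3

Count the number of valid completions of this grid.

2

Row 3, column 4: eliminating its row and column leaves {1, 4}.
Row 3, column 5: eliminating its row and column leaves {1, 6}.
Row 3, column 6: eliminating its row and column leaves {4, 6}.
Row 4, column 6: eliminating its row and column leaves {5}.
Row 5, column 4: eliminating its row and column leaves {1, 4}.
Row 5, column 5: eliminating its row and column leaves {1, 6}.
Row 5, column 6: eliminating its row and column leaves {4, 6}.
Enumerating the assignments across these blanks that avoid any row or column repeat gives 2 completions.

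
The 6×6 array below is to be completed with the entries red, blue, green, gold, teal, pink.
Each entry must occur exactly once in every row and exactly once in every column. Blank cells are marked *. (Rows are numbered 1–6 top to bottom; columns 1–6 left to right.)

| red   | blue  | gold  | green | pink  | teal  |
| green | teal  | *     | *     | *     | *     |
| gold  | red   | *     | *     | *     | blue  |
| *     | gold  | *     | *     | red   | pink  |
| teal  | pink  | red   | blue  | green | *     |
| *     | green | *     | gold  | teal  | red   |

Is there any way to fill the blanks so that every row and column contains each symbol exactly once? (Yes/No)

No

Row 3, column 5: row 3 together with column 5 already contain {red, blue, green, gold, teal, pink} — every symbol — so nothing can go there. The grid has no valid completion.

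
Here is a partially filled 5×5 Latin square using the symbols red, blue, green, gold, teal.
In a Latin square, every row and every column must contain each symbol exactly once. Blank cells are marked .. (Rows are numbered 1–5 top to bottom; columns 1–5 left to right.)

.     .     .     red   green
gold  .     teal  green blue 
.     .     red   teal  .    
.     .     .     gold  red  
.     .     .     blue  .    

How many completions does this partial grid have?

3

Row 1, column 1: eliminating its row and column leaves {blue, teal}.
Row 1, column 2: eliminating its row and column leaves {blue, gold, teal}.
Row 1, column 3: eliminating its row and column leaves {blue, gold}.
Row 2, column 2: eliminating its row and column leaves {red}.
Row 3, column 1: eliminating its row and column leaves {blue, green}.
Row 3, column 2: eliminating its row and column leaves {blue, green, gold}.
Row 3, column 5: eliminating its row and column leaves {gold}.
Row 4, column 1: eliminating its row and column leaves {blue, green, teal}.
Row 4, column 2: eliminating its row and column leaves {blue, green, teal}.
Row 4, column 3: eliminating its row and column leaves {blue, green}.
Row 5, column 1: eliminating its row and column leaves {red, green, teal}.
Row 5, column 2: eliminating its row and column leaves {red, green, gold, teal}.
Row 5, column 3: eliminating its row and column leaves {green, gold}.
Row 5, column 5: eliminating its row and column leaves {gold, teal}.
Enumerating the assignments across these blanks that avoid any row or column repeat gives 3 completions.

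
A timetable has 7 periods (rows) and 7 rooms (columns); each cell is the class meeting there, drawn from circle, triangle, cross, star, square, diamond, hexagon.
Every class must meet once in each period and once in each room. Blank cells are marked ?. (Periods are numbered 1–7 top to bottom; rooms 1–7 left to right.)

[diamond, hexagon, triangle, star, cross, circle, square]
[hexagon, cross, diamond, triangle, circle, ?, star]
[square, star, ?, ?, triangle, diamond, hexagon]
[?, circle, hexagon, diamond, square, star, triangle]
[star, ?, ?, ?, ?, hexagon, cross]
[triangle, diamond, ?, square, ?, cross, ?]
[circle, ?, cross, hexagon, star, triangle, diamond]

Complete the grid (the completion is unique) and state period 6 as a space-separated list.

triangle diamond star square hexagon cross circle

Period 6, room 5: period 6 has {triangle, cross, square, diamond} and room 5 has {circle, triangle, cross, star, square}, leaving only hexagon.
Period 6, room 7: period 6 has {triangle, cross, square, diamond, hexagon} and room 7 has {triangle, cross, star, square, diamond, hexagon}, leaving only circle.
Period 6, room 3: period 6 has {circle, triangle, cross, square, diamond, hexagon} and room 3 has {triangle, cross, diamond, hexagon}, leaving only star.
So period 6 reads: triangle diamond star square hexagon cross circle.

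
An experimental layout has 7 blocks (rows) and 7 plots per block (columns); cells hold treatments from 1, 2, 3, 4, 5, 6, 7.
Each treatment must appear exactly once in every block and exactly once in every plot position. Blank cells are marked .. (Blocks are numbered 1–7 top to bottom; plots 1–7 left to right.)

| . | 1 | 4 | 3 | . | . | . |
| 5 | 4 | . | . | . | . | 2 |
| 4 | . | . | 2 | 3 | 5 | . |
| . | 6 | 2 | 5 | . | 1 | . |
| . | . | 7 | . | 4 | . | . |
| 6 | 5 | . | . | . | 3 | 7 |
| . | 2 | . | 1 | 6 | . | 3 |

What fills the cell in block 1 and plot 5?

Block 3, plot 2: block 3 has {2, 3, 4, 5} and plot 2 has {1, 2, 4, 5, 6}, leaving only 7.
Block 4, plot 5: block 4 has {1, 2, 5, 6} and plot 5 has {3, 4, 6}, leaving only 7.
Block 2, plot 5: block 2 has {2, 4, 5} and plot 5 has {3, 4, 6, 7}, leaving only 1.
Block 4, plot 1: block 4 has {1, 2, 5, 6, 7} and plot 1 has {4, 5, 6}, leaving only 3.
Block 4, plot 7: block 4 has {1, 2, 3, 5, 6, 7} and plot 7 has {2, 3, 7}, leaving only 4.
Block 5, plot 2: block 5 has {4, 7} and plot 2 has {1, 2, 4, 5, 6, 7}, leaving only 3.
Block 5, plot 4: block 5 has {3, 4, 7} and plot 4 has {1, 2, 3, 5}, leaving only 6.
Block 2, plot 4: block 2 has {1, 2, 4, 5} and plot 4 has {1, 2, 3, 5, 6}, leaving only 7.
Block 2, plot 6: block 2 has {1, 2, 4, 5, 7} and plot 6 has {1, 3, 5}, leaving only 6.
Block 2, plot 3: block 2 has {1, 2, 4, 5, 6, 7} and plot 3 has {2, 4, 7}, leaving only 3.
Block 5, plot 6: block 5 has {3, 4, 6, 7} and plot 6 has {1, 3, 5, 6}, leaving only 2.
Block 1, plot 6: block 1 has {1, 3, 4} and plot 6 has {1, 2, 3, 5, 6}, leaving only 7.
Block 1, plot 1: block 1 has {1, 3, 4, 7} and plot 1 has {3, 4, 5, 6}, leaving only 2.
Block 1 already has {1, 2, 3, 4, 7} and plot 5 already has {1, 3, 4, 6, 7}, so block 1, plot 5 must be 5.

5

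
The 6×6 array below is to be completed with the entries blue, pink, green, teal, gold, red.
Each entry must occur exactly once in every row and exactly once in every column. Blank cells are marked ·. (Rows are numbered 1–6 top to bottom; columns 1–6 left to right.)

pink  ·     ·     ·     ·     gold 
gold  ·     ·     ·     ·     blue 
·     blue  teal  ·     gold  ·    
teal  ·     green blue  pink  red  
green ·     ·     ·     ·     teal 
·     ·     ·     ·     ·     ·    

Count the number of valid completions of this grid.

38

Row 1, column 2: eliminating its row and column leaves {green, teal, red}.
Row 1, column 3: eliminating its row and column leaves {blue, red}.
Row 1, column 4: eliminating its row and column leaves {green, teal, red}.
Row 1, column 5: eliminating its row and column leaves {blue, green, teal, red}.
Row 2, column 2: eliminating its row and column leaves {pink, green, teal, red}.
Row 2, column 3: eliminating its row and column leaves {pink, red}.
Row 2, column 4: eliminating its row and column leaves {pink, green, teal, red}.
Row 2, column 5: eliminating its row and column leaves {green, teal, red}.
Row 3, column 1: eliminating its row and column leaves {red}.
Row 3, column 4: eliminating its row and column leaves {pink, green, red}.
Row 3, column 6: eliminating its row and column leaves {pink, green}.
Row 4, column 2: eliminating its row and column leaves {gold}.
Row 5, column 2: eliminating its row and column leaves {pink, gold, red}.
Row 5, column 3: eliminating its row and column leaves {blue, pink, gold, red}.
Row 5, column 4: eliminating its row and column leaves {pink, gold, red}.
Row 5, column 5: eliminating its row and column leaves {blue, red}.
Row 6, column 1: eliminating its row and column leaves {blue, red}.
Row 6, column 2: eliminating its row and column leaves {pink, green, teal, gold, red}.
Row 6, column 3: eliminating its row and column leaves {blue, pink, gold, red}.
Row 6, column 4: eliminating its row and column leaves {pink, green, teal, gold, red}.
Row 6, column 5: eliminating its row and column leaves {blue, green, teal, red}.
Row 6, column 6: eliminating its row and column leaves {pink, green}.
Enumerating the assignments across these blanks that avoid any row or column repeat gives 38 completions.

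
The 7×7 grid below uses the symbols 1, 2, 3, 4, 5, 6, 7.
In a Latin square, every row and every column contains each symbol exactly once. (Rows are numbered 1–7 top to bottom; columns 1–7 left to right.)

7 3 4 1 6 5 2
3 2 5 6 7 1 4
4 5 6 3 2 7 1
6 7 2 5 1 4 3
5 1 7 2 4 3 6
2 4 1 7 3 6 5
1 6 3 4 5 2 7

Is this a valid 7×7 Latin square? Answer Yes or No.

Yes

Each row is a permutation of the 7 symbols, and so is each column.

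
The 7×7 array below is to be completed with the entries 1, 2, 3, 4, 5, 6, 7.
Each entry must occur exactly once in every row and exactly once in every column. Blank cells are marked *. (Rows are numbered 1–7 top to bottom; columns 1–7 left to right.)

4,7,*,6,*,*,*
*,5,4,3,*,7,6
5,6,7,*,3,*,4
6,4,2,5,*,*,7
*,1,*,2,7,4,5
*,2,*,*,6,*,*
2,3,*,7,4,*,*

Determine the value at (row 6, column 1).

Row 2, column 1: row 2 has {3, 4, 5, 6, 7} and column 1 has {2, 4, 5, 6}, leaving only 1.
Row 2, column 5: row 2 has {1, 3, 4, 5, 6, 7} and column 5 has {3, 4, 6, 7}, leaving only 2.
Row 3, column 4: row 3 has {3, 4, 5, 6, 7} and column 4 has {2, 3, 5, 6, 7}, leaving only 1.
Row 3, column 6: row 3 has {1, 3, 4, 5, 6, 7} and column 6 has {4, 7}, leaving only 2.
Row 4, column 5: row 4 has {2, 4, 5, 6, 7} and column 5 has {2, 3, 4, 6, 7}, leaving only 1.
Row 1, column 5: row 1 has {4, 6, 7} and column 5 has {1, 2, 3, 4, 6, 7}, leaving only 5.
Row 4, column 6: row 4 has {1, 2, 4, 5, 6, 7} and column 6 has {2, 4, 7}, leaving only 3.
Row 1, column 6: row 1 has {4, 5, 6, 7} and column 6 has {2, 3, 4, 7}, leaving only 1.
Row 1, column 3: row 1 has {1, 4, 5, 6, 7} and column 3 has {2, 4, 7}, leaving only 3.
Row 1, column 7: row 1 has {1, 3, 4, 5, 6, 7} and column 7 has {4, 5, 6, 7}, leaving only 2.
Row 5, column 1: row 5 has {1, 2, 4, 5, 7} and column 1 has {1, 2, 4, 5, 6}, leaving only 3.
Row 6 already has {2, 6} and column 1 already has {1, 2, 3, 4, 5, 6}, so row 6, column 1 must be 7.

7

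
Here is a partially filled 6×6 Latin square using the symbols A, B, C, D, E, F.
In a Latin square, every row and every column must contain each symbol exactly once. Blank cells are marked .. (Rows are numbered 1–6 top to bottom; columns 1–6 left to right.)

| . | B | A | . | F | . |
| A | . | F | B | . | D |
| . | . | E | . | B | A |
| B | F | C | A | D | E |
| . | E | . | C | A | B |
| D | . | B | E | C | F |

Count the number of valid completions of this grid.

1

Row 1, column 1: eliminating its row and column leaves {C, E}.
Row 1, column 4: eliminating its row and column leaves {D}.
Row 1, column 6: eliminating its row and column leaves {C}.
Row 2, column 2: eliminating its row and column leaves {C}.
Row 2, column 5: eliminating its row and column leaves {E}.
Row 3, column 1: eliminating its row and column leaves {C, F}.
Row 3, column 2: eliminating its row and column leaves {C, D}.
Row 3, column 4: eliminating its row and column leaves {D, F}.
Row 5, column 1: eliminating its row and column leaves {F}.
Row 5, column 3: eliminating its row and column leaves {D}.
Row 6, column 2: eliminating its row and column leaves {A}.
Only one assignment across all blanks avoids any row or column repeat, giving 1 completion.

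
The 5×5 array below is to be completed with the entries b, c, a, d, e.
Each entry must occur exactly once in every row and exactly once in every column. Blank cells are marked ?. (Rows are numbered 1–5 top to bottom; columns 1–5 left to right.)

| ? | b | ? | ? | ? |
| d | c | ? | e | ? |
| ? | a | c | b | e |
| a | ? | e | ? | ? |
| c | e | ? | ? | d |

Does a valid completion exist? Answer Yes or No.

Row 3, column 1: row 3 together with column 1 already contain {b, c, a, d, e} — every symbol — so nothing can go there. The grid has no valid completion.

No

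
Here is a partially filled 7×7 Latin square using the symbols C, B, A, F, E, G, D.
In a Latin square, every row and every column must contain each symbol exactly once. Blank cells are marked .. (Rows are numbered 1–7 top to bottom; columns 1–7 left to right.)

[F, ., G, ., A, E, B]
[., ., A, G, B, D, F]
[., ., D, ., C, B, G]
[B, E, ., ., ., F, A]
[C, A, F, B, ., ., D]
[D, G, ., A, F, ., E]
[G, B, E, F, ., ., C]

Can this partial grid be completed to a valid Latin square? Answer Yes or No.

No row or column among the givens repeats a symbol, and propagating forced cells runs into no contradiction.
One valid completion exists (for instance, F D G C A E B / E C A G B D F / A F D E C B G / B E C D G F A / C A F B E G D / D G B A F C E / G B E F D A C).

Yes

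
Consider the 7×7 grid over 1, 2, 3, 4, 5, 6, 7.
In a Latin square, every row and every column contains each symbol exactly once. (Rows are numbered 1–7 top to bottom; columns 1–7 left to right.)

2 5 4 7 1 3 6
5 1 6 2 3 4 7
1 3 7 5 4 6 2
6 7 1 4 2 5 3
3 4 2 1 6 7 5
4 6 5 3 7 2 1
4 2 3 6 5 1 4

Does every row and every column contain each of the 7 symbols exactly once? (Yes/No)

Column 1 contains 4 twice (at rows 6 and 7), so it is not a permutation.

No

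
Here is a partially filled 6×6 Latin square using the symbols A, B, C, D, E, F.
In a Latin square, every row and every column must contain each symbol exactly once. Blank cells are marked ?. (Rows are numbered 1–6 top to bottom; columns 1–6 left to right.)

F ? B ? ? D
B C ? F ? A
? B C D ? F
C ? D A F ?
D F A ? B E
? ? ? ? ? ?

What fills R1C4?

E

Row 2, column 3: row 2 has {A, B, C, F} and column 3 has {A, B, C, D}, leaving only E.
Row 2, column 5: row 2 has {A, B, C, E, F} and column 5 has {B, F}, leaving only D.
Row 4, column 2: row 4 has {A, C, D, F} and column 2 has {B, C, F}, leaving only E.
Row 1, column 2: row 1 has {B, D, F} and column 2 has {B, C, E, F}, leaving only A.
Row 4, column 6: row 4 has {A, C, D, E, F} and column 6 has {A, D, E, F}, leaving only B.
Row 5, column 4: row 5 has {A, B, D, E, F} and column 4 has {A, D, F}, leaving only C.
Row 1 already has {A, B, D, F} and column 4 already has {A, C, D, F}, so row 1, column 4 must be E.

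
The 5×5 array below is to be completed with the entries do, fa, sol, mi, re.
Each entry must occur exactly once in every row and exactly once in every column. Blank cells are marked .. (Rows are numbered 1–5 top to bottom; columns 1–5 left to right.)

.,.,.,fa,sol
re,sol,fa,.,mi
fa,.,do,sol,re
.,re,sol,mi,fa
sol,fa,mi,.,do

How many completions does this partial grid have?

Row 1, column 1: eliminating its row and column leaves {do, mi}.
Row 1, column 2: eliminating its row and column leaves {do, mi}.
Row 1, column 3: eliminating its row and column leaves {re}.
Row 2, column 4: eliminating its row and column leaves {do}.
Row 3, column 2: eliminating its row and column leaves {mi}.
Row 4, column 1: eliminating its row and column leaves {do}.
Row 5, column 4: eliminating its row and column leaves {re}.
Only one assignment across all blanks avoids any row or column repeat, giving 1 completion.

1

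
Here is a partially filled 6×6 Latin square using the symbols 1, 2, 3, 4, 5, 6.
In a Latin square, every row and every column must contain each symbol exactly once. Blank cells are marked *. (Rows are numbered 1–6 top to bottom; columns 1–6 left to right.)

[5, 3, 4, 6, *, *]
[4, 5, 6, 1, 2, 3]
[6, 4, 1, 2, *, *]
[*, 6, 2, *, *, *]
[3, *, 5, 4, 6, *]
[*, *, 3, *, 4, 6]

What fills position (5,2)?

Row 1, column 5: row 1 has {3, 4, 5, 6} and column 5 has {2, 4, 6}, leaving only 1.
Row 1, column 6: row 1 has {1, 3, 4, 5, 6} and column 6 has {3, 6}, leaving only 2.
Row 3, column 6: row 3 has {1, 2, 4, 6} and column 6 has {2, 3, 6}, leaving only 5.
Row 3, column 5: row 3 has {1, 2, 4, 5, 6} and column 5 has {1, 2, 4, 6}, leaving only 3.
Row 4, column 1: row 4 has {2, 6} and column 1 has {3, 4, 5, 6}, leaving only 1.
Row 4, column 5: row 4 has {1, 2, 6} and column 5 has {1, 2, 3, 4, 6}, leaving only 5.
Row 4, column 4: row 4 has {1, 2, 5, 6} and column 4 has {1, 2, 4, 6}, leaving only 3.
Row 4, column 6: row 4 has {1, 2, 3, 5, 6} and column 6 has {2, 3, 5, 6}, leaving only 4.
Row 5, column 6: row 5 has {3, 4, 5, 6} and column 6 has {2, 3, 4, 5, 6}, leaving only 1.
Row 5 already has {1, 3, 4, 5, 6} and column 2 already has {3, 4, 5, 6}, so row 5, column 2 must be 2.

2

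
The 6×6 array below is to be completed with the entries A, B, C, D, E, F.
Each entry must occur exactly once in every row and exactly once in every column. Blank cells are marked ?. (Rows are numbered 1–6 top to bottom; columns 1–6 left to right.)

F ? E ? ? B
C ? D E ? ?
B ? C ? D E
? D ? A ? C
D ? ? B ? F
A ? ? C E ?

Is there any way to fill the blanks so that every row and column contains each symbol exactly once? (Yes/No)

No row or column among the givens repeats a symbol, and propagating forced cells runs into no contradiction.
One valid completion exists (for instance, F C E D A B / C F D E B A / B A C F D E / E D B A F C / D E A B C F / A B F C E D).

Yes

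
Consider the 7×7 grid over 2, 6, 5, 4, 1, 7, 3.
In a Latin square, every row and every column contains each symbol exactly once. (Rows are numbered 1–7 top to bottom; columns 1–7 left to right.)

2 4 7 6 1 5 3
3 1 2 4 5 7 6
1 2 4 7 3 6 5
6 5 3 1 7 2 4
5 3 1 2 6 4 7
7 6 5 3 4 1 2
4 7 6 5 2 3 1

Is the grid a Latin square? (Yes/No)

Yes

Each row is a permutation of the 7 symbols, and so is each column.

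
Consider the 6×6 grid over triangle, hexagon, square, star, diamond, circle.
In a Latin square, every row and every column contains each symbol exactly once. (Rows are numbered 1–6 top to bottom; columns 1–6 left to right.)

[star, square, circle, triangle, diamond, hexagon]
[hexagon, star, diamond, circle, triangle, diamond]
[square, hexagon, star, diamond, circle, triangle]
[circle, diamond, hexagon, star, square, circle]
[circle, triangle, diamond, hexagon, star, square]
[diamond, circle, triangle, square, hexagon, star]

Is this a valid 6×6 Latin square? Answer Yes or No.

No

Row 2 contains diamond twice (at columns 3 and 6); row 4 is also not a permutation.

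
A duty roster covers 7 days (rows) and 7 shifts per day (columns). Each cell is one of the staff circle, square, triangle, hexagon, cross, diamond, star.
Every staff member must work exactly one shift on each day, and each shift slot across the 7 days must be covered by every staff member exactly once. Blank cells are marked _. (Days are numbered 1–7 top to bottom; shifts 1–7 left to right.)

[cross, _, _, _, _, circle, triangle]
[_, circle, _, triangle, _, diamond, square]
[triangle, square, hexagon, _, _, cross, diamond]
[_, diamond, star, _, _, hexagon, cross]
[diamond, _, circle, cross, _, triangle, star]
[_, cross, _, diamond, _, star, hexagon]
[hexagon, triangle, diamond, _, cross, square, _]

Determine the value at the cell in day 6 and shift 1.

square

Day 1, shift 3: day 1 has {circle, triangle, cross} and shift 3 has {circle, hexagon, diamond, star}, leaving only square.
Day 2, shift 1: day 2 has {circle, square, triangle, diamond} and shift 1 has {triangle, hexagon, cross, diamond}, leaving only star.
Day 2, shift 3: day 2 has {circle, square, triangle, diamond, star} and shift 3 has {circle, square, hexagon, diamond, star}, leaving only cross.
Day 2, shift 5: day 2 has {circle, square, triangle, cross, diamond, star} and shift 5 has {cross}, leaving only hexagon.
Day 5, shift 2: day 5 has {circle, triangle, cross, diamond, star} and shift 2 has {circle, square, triangle, cross, diamond}, leaving only hexagon.
Day 1, shift 2: day 1 has {circle, square, triangle, cross} and shift 2 has {circle, square, triangle, hexagon, cross, diamond}, leaving only star.
Day 1, shift 4: day 1 has {circle, square, triangle, cross, star} and shift 4 has {triangle, cross, diamond}, leaving only hexagon.
Day 1, shift 5: day 1 has {circle, square, triangle, hexagon, cross, star} and shift 5 has {hexagon, cross}, leaving only diamond.
Day 5, shift 5: day 5 has {circle, triangle, hexagon, cross, diamond, star} and shift 5 has {hexagon, cross, diamond}, leaving only square.
Day 6, shift 3: day 6 has {hexagon, cross, diamond, star} and shift 3 has {circle, square, hexagon, cross, diamond, star}, leaving only triangle.
Day 6, shift 5: day 6 has {triangle, hexagon, cross, diamond, star} and shift 5 has {square, hexagon, cross, diamond}, leaving only circle.
Day 6 already has {circle, triangle, hexagon, cross, diamond, star} and shift 1 already has {triangle, hexagon, cross, diamond, star}, so day 6, shift 1 must be square.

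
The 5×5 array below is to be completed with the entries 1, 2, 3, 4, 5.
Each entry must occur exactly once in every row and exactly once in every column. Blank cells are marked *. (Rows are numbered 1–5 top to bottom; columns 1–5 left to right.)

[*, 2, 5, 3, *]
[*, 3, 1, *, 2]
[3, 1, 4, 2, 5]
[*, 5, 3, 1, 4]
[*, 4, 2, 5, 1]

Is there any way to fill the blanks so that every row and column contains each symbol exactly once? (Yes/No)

Row 1, column 5: row 1 together with column 5 already contain {1, 2, 3, 4, 5} — every symbol — so nothing can go there. The grid has no valid completion.

No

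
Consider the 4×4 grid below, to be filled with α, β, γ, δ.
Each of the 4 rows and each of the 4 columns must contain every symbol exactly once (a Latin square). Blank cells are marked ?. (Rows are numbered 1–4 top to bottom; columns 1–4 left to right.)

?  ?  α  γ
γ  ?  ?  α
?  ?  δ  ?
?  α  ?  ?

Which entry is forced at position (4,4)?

δ

Row 2, column 3: row 2 has {α, γ} and column 3 has {α, δ}, leaving only β.
Row 2, column 2: row 2 has {α, β, γ} and column 2 has {α}, leaving only δ.
Row 1, column 2: row 1 has {α, γ} and column 2 has {α, δ}, leaving only β.
Row 1, column 1: row 1 has {α, β, γ} and column 1 has {γ}, leaving only δ.
Row 3, column 2: row 3 has {δ} and column 2 has {α, β, δ}, leaving only γ.
Row 3, column 4: row 3 has {γ, δ} and column 4 has {α, γ}, leaving only β.
Row 4 already has {α} and column 4 already has {α, β, γ}, so row 4, column 4 must be δ.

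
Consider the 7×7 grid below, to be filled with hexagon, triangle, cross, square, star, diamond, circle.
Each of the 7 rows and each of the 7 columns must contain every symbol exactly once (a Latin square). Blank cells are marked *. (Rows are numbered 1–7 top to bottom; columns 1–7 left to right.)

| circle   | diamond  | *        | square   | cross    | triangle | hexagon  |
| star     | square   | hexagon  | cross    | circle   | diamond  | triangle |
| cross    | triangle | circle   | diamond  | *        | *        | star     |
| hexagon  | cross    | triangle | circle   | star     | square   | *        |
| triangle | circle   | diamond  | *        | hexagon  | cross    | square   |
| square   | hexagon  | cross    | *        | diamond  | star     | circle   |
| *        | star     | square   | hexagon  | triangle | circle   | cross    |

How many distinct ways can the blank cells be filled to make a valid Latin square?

1

Row 1, column 3: eliminating its row and column leaves {star}.
Row 3, column 5: eliminating its row and column leaves {square}.
Row 3, column 6: eliminating its row and column leaves {hexagon}.
Row 4, column 7: eliminating its row and column leaves {diamond}.
Row 5, column 4: eliminating its row and column leaves {star}.
Row 6, column 4: eliminating its row and column leaves {triangle}.
Row 7, column 1: eliminating its row and column leaves {diamond}.
Only one assignment across all blanks avoids any row or column repeat, giving 1 completion.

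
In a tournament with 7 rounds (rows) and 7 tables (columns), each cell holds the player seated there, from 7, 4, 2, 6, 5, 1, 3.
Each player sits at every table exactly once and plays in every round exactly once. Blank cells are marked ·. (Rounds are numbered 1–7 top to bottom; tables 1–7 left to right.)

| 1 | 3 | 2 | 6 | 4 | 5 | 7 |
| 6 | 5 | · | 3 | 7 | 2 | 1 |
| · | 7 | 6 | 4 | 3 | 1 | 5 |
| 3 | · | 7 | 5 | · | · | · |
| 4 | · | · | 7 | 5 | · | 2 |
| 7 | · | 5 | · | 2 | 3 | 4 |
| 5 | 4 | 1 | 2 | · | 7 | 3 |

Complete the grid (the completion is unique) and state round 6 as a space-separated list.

7 6 5 1 2 3 4

Round 6, table 4: round 6 has {7, 4, 2, 5, 3} and table 4 has {7, 4, 2, 6, 5, 3}, leaving only 1.
Round 6, table 2: round 6 has {7, 4, 2, 5, 1, 3} and table 2 has {7, 4, 5, 3}, leaving only 6.
So round 6 reads: 7 6 5 1 2 3 4.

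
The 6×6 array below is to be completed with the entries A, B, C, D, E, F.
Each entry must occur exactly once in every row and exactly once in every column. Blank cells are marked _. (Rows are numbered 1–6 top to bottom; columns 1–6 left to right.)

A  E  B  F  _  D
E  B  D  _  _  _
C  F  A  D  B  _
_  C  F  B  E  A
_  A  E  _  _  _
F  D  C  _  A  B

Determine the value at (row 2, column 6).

Row 1, column 5: row 1 has {A, B, D, E, F} and column 5 has {A, B, E}, leaving only C.
Row 2, column 5: row 2 has {B, D, E} and column 5 has {A, B, C, E}, leaving only F.
Row 2 already has {B, D, E, F} and column 6 already has {A, B, D}, so row 2, column 6 must be C.

C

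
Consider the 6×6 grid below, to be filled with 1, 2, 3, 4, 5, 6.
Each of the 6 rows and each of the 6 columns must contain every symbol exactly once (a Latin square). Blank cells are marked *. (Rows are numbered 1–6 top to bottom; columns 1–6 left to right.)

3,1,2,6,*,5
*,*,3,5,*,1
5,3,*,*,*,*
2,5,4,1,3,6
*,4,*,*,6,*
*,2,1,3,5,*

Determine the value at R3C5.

1

Row 1, column 5: row 1 has {1, 2, 3, 5, 6} and column 5 has {3, 5, 6}, leaving only 4.
Row 2, column 2: row 2 has {1, 3, 5} and column 2 has {1, 2, 3, 4, 5}, leaving only 6.
Row 2, column 1: row 2 has {1, 3, 5, 6} and column 1 has {2, 3, 5}, leaving only 4.
Row 2, column 5: row 2 has {1, 3, 4, 5, 6} and column 5 has {3, 4, 5, 6}, leaving only 2.
Row 3 already has {3, 5} and column 5 already has {2, 3, 4, 5, 6}, so row 3, column 5 must be 1.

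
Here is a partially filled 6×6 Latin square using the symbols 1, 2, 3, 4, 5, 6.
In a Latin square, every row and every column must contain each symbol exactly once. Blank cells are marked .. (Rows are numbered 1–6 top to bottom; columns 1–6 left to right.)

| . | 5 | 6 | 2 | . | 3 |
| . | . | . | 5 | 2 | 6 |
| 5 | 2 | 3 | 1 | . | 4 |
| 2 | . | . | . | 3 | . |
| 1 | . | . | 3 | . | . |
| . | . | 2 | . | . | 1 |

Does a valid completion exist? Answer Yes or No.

No row or column among the givens repeats a symbol, and propagating forced cells runs into no contradiction.
One valid completion exists (for instance, 4 5 6 2 1 3 / 3 4 1 5 2 6 / 5 2 3 1 6 4 / 2 1 4 6 3 5 / 1 6 5 3 4 2 / 6 3 2 4 5 1).

Yes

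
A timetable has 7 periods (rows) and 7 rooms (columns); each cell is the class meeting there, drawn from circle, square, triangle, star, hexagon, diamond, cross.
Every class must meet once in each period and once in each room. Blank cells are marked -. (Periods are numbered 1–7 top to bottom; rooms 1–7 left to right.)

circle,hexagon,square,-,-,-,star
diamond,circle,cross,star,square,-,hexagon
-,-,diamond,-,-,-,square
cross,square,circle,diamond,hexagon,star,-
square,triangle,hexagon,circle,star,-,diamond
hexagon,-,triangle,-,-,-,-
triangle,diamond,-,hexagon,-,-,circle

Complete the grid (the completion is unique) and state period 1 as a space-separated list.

Period 2, room 6: period 2 has {circle, square, star, hexagon, diamond, cross} and room 6 has {star}, leaving only triangle.
Period 3, room 1: period 3 has {square, diamond} and room 1 has {circle, square, triangle, hexagon, diamond, cross}, leaving only star.
Period 3, room 2: period 3 has {square, star, diamond} and room 2 has {circle, square, triangle, hexagon, diamond}, leaving only cross.
Period 3, room 4: period 3 has {square, star, diamond, cross} and room 4 has {circle, star, hexagon, diamond}, leaving only triangle.
Period 1, room 4: period 1 has {circle, square, star, hexagon} and room 4 has {circle, triangle, star, hexagon, diamond}, leaving only cross.
Period 1, room 6: period 1 has {circle, square, star, hexagon, cross} and room 6 has {triangle, star}, leaving only diamond.
Period 1, room 5: period 1 has {circle, square, star, hexagon, diamond, cross} and room 5 has {square, star, hexagon}, leaving only triangle.
So period 1 reads: circle hexagon square cross triangle diamond star.

circle hexagon square cross triangle diamond star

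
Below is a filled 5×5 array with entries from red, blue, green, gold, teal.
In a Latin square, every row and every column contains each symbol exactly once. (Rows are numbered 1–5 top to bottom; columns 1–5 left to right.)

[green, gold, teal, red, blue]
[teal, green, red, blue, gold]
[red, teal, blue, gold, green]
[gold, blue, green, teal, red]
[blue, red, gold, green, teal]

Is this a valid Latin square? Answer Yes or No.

Yes

Each row is a permutation of the 5 symbols, and so is each column.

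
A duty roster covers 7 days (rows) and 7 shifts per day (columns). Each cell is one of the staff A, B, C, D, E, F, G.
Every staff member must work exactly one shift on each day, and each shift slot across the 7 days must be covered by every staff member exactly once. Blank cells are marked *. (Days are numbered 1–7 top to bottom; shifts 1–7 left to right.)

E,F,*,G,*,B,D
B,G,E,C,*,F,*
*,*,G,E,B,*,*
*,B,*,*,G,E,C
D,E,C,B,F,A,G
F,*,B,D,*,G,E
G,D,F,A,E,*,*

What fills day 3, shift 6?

Day 1, shift 3: day 1 has {B, D, E, F, G} and shift 3 has {B, C, E, F, G}, leaving only A.
Day 1, shift 5: day 1 has {A, B, D, E, F, G} and shift 5 has {B, E, F, G}, leaving only C.
Day 2, shift 7: day 2 has {B, C, E, F, G} and shift 7 has {C, D, E, G}, leaving only A.
Day 2, shift 5: day 2 has {A, B, C, E, F, G} and shift 5 has {B, C, E, F, G}, leaving only D.
Day 3, shift 7: day 3 has {B, E, G} and shift 7 has {A, C, D, E, G}, leaving only F.
Day 4, shift 1: day 4 has {B, C, E, G} and shift 1 has {B, D, E, F, G}, leaving only A.
Day 3, shift 1: day 3 has {B, E, F, G} and shift 1 has {A, B, D, E, F, G}, leaving only C.
Day 3 already has {B, C, E, F, G} and shift 6 already has {A, B, E, F, G}, so day 3, shift 6 must be D.

D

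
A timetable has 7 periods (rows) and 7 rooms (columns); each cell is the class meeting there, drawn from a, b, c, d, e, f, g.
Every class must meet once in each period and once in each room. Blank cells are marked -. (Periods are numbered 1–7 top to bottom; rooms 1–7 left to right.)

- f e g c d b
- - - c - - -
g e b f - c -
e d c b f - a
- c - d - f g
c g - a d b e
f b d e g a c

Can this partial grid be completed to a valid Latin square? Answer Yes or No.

No period or room among the givens repeats a symbol, and propagating forced cells runs into no contradiction.
One valid completion exists (for instance, a f e g c d b / d a g c b e f / g e b f a c d / e d c b f g a / b c a d e f g / c g f a d b e / f b d e g a c).

Yes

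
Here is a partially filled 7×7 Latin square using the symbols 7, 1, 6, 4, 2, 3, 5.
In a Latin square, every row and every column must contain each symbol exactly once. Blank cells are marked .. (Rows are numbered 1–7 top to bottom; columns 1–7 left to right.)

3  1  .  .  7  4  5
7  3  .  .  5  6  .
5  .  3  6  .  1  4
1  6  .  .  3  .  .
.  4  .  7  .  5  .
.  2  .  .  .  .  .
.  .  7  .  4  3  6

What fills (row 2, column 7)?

Row 1, column 4: row 1 has {7, 1, 4, 3, 5} and column 4 has {7, 6}, leaving only 2.
Row 1, column 3: row 1 has {7, 1, 4, 2, 3, 5} and column 3 has {7, 3}, leaving only 6.
Row 3, column 2: row 3 has {1, 6, 4, 3, 5} and column 2 has {1, 6, 4, 2, 3}, leaving only 7.
Row 3, column 5: row 3 has {7, 1, 6, 4, 3, 5} and column 5 has {7, 4, 3, 5}, leaving only 2.
Row 6, column 6: row 6 has {2} and column 6 has {1, 6, 4, 3, 5}, leaving only 7.
Row 4, column 6: row 4 has {1, 6, 3} and column 6 has {7, 1, 6, 4, 3, 5}, leaving only 2.
Row 4, column 7: row 4 has {1, 6, 2, 3} and column 7 has {6, 4, 5}, leaving only 7.
Row 7, column 1: row 7 has {7, 6, 4, 3} and column 1 has {7, 1, 3, 5}, leaving only 2.
Row 5, column 1: row 5 has {7, 4, 5} and column 1 has {7, 1, 2, 3, 5}, leaving only 6.
Row 5, column 5: row 5 has {7, 6, 4, 5} and column 5 has {7, 4, 2, 3, 5}, leaving only 1.
Row 5, column 3: row 5 has {7, 1, 6, 4, 5} and column 3 has {7, 6, 3}, leaving only 2.
Row 5, column 7: row 5 has {7, 1, 6, 4, 2, 5} and column 7 has {7, 6, 4, 5}, leaving only 3.
Row 6, column 1: row 6 has {7, 2} and column 1 has {7, 1, 6, 2, 3, 5}, leaving only 4.
Row 6, column 5: row 6 has {7, 4, 2} and column 5 has {7, 1, 4, 2, 3, 5}, leaving only 6.
Row 6, column 7: row 6 has {7, 6, 4, 2} and column 7 has {7, 6, 4, 3, 5}, leaving only 1.
Row 2 already has {7, 6, 3, 5} and column 7 already has {7, 1, 6, 4, 3, 5}, so row 2, column 7 must be 2.

2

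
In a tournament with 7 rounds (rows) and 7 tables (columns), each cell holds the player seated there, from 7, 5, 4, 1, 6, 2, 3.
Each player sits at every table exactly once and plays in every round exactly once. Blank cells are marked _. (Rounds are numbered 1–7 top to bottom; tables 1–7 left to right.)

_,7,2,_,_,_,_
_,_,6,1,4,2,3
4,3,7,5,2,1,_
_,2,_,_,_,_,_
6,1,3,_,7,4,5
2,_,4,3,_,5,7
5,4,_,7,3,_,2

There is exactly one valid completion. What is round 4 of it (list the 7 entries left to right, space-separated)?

Round 2, table 1: round 2 has {4, 1, 6, 2, 3} and table 1 has {5, 4, 6, 2}, leaving only 7.
Round 2, table 2: round 2 has {7, 4, 1, 6, 2, 3} and table 2 has {7, 4, 1, 2, 3}, leaving only 5.
Round 3, table 7: round 3 has {7, 5, 4, 1, 2, 3} and table 7 has {7, 5, 2, 3}, leaving only 6.
Round 5, table 4: round 5 has {7, 5, 4, 1, 6, 3} and table 4 has {7, 5, 1, 3}, leaving only 2.
Round 6, table 2: round 6 has {7, 5, 4, 2, 3} and table 2 has {7, 5, 4, 1, 2, 3}, leaving only 6.
Round 6, table 5: round 6 has {7, 5, 4, 6, 2, 3} and table 5 has {7, 4, 2, 3}, leaving only 1.
Round 7, table 3: round 7 has {7, 5, 4, 2, 3} and table 3 has {7, 4, 6, 2, 3}, leaving only 1.
Round 4, table 3: round 4 has {2} and table 3 has {7, 4, 1, 6, 2, 3}, leaving only 5.
Round 4, table 5: round 4 has {5, 2} and table 5 has {7, 4, 1, 2, 3}, leaving only 6.
Round 4, table 4: round 4 has {5, 6, 2} and table 4 has {7, 5, 1, 2, 3}, leaving only 4.
Round 4, table 7: round 4 has {5, 4, 6, 2} and table 7 has {7, 5, 6, 2, 3}, leaving only 1.
Round 4, table 1: round 4 has {5, 4, 1, 6, 2} and table 1 has {7, 5, 4, 6, 2}, leaving only 3.
Round 4, table 6: round 4 has {5, 4, 1, 6, 2, 3} and table 6 has {5, 4, 1, 2}, leaving only 7.
So round 4 reads: 3 2 5 4 6 7 1.

3 2 5 4 6 7 1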